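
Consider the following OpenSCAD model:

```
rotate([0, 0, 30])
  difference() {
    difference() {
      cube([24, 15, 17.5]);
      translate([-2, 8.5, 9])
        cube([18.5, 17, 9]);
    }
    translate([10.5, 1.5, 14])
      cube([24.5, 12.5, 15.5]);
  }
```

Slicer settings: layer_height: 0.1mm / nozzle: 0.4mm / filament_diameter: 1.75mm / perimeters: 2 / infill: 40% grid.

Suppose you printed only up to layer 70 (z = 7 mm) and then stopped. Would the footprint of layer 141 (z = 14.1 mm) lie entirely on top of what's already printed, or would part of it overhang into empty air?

entirely on top

Compare the two slices. At z = 7: the cube (footprint 24×15) is included at this height (area 360.00 mm²); the cube at (-2, 8.5) is absent (z outside [9, 18]); After the difference (first − rest): none of the subtracted shapes is present at this height, so the 24×15 cube is unchanged — area = 360.00 mm²; the cube at (10.5, 1.5) is absent (z outside [14, 29.5]); Subtracting the remaining from the first: none of the subtracted shapes is present at this height, so that combined region is unchanged — area = 360.00 mm²; (rotated 30° about Z; rotation is an isometry so areas/perimeters/island counts are preserved). At z = 14.1: the cube (footprint 24×15) is included at this height (area 360.00 mm²); the cube at (-2, 8.5) (footprint 18.5×17) is included at this height (area 314.50 mm²); Taking the first minus the rest: starting from the 24×15 cube (360.00 mm²), the 18.5×17 cube at (-2, 8.5) partially overlaps it — only the 107.25 mm² overlap (of its 314.50 mm²) is removed, clipping the outline — area = 252.75 mm²; the cube at (10.5, 1.5) (footprint 24.5×12.5) is included at this height (area 306.25 mm²); Subtracting the remaining from the first: starting from that combined region (252.75 mm²), the 24.5×12.5 cube at (10.5, 1.5) partially overlaps it — only the 135.75 mm² overlap (of its 306.25 mm²) is removed, clipping the outline — area = 117.00 mm²; (whole slice rotated 30° about Z — lengths, areas and connectivity unchanged). Checking containment: the cross-section at z = 14.1 is a subset of the cross-section at z = 7.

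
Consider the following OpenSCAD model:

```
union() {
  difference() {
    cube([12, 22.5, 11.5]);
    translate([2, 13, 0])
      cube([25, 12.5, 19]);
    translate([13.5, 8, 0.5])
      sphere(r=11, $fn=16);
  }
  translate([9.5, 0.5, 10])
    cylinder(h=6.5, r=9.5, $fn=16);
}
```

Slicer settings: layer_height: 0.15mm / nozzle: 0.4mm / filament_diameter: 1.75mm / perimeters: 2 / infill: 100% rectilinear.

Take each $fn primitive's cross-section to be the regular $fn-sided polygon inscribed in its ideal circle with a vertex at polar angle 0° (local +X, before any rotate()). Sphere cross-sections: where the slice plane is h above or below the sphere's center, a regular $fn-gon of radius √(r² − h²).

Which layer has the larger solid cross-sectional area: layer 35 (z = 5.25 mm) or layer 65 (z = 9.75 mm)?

layer 65 (z = 9.75 mm)

Layer 35 (z = 5.25): the cube is present — its section is the full 12×22.5 rectangle (area 270.00 mm²); the 25×12.5 cube at (2, 13) contributes its full rectangle (area 312.50 mm²); the r=11 sphere at (13.5, 8) slices to a regular 16-gon of circumradius 9.922 (√(r²−h²) with h=4.75 from center) (area = (16/2)·9.922²·sin(360°/16) = 301.36 mm²); Taking the first minus the rest: starting from the 12×22.5 cube (270.00 mm²), the 25×12.5 cube at (2, 13) partially overlaps it — only the 95.00 mm² overlap (of its 312.50 mm²) is removed, clipping the outline; the r=11 sphere at (13.5, 8) partially overlaps it — only the 95.74 mm² overlap (of its 301.36 mm²) is removed, clipping the outline — area = 79.26 mm²; the cylinder at (9.5, 0.5) is absent (z outside [10, 16.5]); Combining (union): only that combined region is present, so the union is just that shape — area = 79.26 mm². So its area = 79.26 mm². Layer 65 (z = 9.75): the 12×22.5 cube contributes its full rectangle (area 270.00 mm²); the cube at (2, 13) (footprint 25×12.5) is included at this height (area 312.50 mm²); the r=11 sphere at (13.5, 8) slices to a regular 16-gon of circumradius 5.953 (√(r²−h²) with h=9.25 from center) (area = (16/2)·5.953²·sin(360°/16) = 108.49 mm²); Subtracting the remaining from the first: starting from the 12×22.5 cube (270.00 mm²), the 25×12.5 cube at (2, 13) partially overlaps it — only the 95.00 mm² overlap (of its 312.50 mm²) is removed, clipping the outline; the r=11 sphere at (13.5, 8) partially overlaps it — only the 36.20 mm² overlap (of its 108.49 mm²) is removed, clipping the outline — area = 138.80 mm²; the cylinder at (9.5, 0.5) is absent (z outside [10, 16.5]); Merging all regions: only that combined region is present, so the union is just that shape — area = 138.80 mm². So its area = 138.80 mm². Layer 65 is larger (138.80 vs 79.26 mm²).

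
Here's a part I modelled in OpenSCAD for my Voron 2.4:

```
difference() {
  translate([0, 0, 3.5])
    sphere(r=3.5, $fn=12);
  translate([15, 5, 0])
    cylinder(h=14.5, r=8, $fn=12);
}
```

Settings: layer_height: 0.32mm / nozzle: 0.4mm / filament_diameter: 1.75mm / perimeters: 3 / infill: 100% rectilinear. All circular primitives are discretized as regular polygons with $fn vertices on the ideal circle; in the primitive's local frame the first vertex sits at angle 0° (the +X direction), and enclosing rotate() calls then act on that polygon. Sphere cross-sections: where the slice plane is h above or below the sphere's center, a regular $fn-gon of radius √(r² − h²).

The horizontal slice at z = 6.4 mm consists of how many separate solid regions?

1

At z = 6.4 mm: the r=3.5 sphere contributes a regular 12-gon of circumradius √(3.5²−2.9²) = 1.960; the r=8 cylinder at (15, 5) contributes a regular 12-gon of circumradius 8; Taking the first minus the rest: starting from the r=3.5 sphere, the r=8 cylinder at (15, 5) misses the remaining region (no effect) — 1 connected region. The result has 1 disconnected region.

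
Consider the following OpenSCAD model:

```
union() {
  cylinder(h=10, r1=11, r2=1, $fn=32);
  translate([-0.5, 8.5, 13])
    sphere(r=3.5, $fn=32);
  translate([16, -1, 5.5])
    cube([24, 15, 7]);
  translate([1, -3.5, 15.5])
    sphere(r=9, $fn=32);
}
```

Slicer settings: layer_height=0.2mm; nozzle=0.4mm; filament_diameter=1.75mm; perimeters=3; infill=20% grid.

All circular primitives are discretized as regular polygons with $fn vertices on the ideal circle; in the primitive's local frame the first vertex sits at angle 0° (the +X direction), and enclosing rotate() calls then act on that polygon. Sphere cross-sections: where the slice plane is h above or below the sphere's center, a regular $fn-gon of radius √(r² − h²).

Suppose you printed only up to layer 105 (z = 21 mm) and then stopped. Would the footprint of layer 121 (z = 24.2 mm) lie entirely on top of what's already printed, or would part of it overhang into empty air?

entirely on top

Compare the two slices. At z = 21: the cone is not intersected at this z (z outside [0, 10]); the sphere at (-0.5, 8.5) does not reach this height (|z−center|=8.000 > r=3.5); the cube at (16, -1) is not intersected at this z (z outside [5.5, 12.5]); the r=9 sphere at (1, -3.5) contributes a regular 32-gon of circumradius √(9²−5.5²) = 7.124 (area = (32/2)·7.124²·sin(360°/32) = 158.41 mm²); Merging all regions: only the r=9 sphere at (1, -3.5) is present, so the union is just that shape — area = 158.41 mm². At z = 24.2: the cone does not reach this height (z outside [0, 10]); the sphere at (-0.5, 8.5) is absent (|z−center|=11.200 > r=3.5); the cube at (16, -1) is not intersected at this z (z outside [5.5, 12.5]); the sphere at (1, -3.5): section is a regular 32-gon, circumradius = √(r²−h²) = √(9²−8.7²) = 2.304 (area = (32/2)·2.304²·sin(360°/32) = 16.57 mm²); Merging all regions: only the r=9 sphere at (1, -3.5) is present, so the union is just that shape — area = 16.57 mm². Checking containment: the cross-section at z = 24.2 is a subset of the cross-section at z = 21.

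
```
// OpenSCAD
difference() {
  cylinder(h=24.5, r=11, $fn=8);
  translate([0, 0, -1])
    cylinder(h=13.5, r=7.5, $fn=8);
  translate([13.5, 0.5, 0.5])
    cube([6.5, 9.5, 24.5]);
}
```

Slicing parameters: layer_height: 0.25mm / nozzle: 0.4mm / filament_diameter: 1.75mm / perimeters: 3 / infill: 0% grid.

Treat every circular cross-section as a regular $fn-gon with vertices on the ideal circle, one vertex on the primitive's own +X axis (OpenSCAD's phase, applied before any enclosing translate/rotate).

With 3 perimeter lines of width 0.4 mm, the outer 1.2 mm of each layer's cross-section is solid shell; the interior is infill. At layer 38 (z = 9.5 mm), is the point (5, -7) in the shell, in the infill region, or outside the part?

infill

At z = 9.5 mm: the r=11 cylinder gives a regular 8-gon of circumradius 11 (constant along its height); the cylinder: section is a regular 8-gon, circumradius r=7.5; the 6.5×9.5 cube at (13.5, 0.5) contributes its full rectangle; Subtracting the remaining from the first: starting from the r=11 cylinder, the r=7.5 cylinder lies wholly inside it (removes its full 159.10 mm² and its 45.92 mm outline becomes a hole wall); the 6.5×9.5 cube at (13.5, 0.5) misses the remaining region (no effect) — 1 connected region with 1 hole. Overall, the cross-section is one region with 1 hole. The nearest boundary edge runs (-0.00, -7.50)→(5.30, -5.30); distance from the point to it = 1.45 mm. The point is inside the cross-section and 1.45 mm from the nearest boundary — more than the 1.2 mm shell width (3 × 0.4), so it's in the infill interior.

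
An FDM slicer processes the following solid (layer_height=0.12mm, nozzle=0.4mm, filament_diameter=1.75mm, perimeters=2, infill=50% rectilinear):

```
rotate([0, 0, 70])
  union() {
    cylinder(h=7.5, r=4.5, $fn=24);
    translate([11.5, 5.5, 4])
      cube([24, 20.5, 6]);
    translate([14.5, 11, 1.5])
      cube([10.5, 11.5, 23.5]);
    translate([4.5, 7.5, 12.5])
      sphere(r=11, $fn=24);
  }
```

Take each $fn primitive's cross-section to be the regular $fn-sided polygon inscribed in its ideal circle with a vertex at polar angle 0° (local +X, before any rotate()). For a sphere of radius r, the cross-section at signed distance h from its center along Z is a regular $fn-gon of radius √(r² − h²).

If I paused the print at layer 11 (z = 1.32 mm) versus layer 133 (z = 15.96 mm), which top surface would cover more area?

layer 133 (z = 15.96 mm)

Layer 11 (z = 1.32): the r=4.5 cylinder gives a regular 24-gon of circumradius 4.5 (constant along its height) (area = (24/2)·4.500²·sin(360°/24) = 62.89 mm²); the cube at (11.5, 5.5) does not reach this height (z outside [4, 10]); the cube at (14.5, 11) is not intersected at this z (z outside [1.5, 25]); the sphere at (4.5, 7.5) does not reach this height (|z−center|=11.180 > r=11); Merging all regions: only the r=4.5 cylinder is present, so the union is just that shape — area = 62.89 mm²; (rotated 70° about Z; rotation is an isometry so areas/perimeters/island counts are preserved). So its area = 62.89 mm². Layer 133 (z = 15.96): the cylinder is absent (z outside [0, 7.5]); the cube at (11.5, 5.5) is not intersected at this z (z outside [4, 10]); the cube at (14.5, 11) (footprint 10.5×11.5) is included at this height (area 120.75 mm²); the r=11 sphere at (4.5, 7.5) slices to a regular 24-gon of circumradius 10.442 (√(r²−h²) with h=3.46 from center) (area = (24/2)·10.442²·sin(360°/24) = 338.62 mm²); Taking the union: the 2 present regions are separate (no shared area or edge), so areas and boundary lengths simply add and each stays a separate island — area = 459.37 mm²; (rotated 70° about Z; rotation is an isometry so areas/perimeters/island counts are preserved). So its area = 459.37 mm². Layer 133 is larger (459.37 vs 62.89 mm²).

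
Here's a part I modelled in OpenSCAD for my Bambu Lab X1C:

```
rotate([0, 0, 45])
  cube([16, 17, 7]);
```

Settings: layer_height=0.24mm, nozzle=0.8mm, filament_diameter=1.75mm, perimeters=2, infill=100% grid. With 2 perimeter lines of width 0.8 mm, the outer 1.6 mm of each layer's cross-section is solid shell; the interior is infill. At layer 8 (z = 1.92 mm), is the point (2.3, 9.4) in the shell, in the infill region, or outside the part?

At z = 1.92 mm: the 16×17 cube contributes its full rectangle; (rotated 45° about Z; rotation is an isometry so areas/perimeters/island counts are preserved). Overall, the cross-section is a single solid region. Undo the 45° rotation: the query point maps to (8.273, 5.020) in the un-rotated model frame. The nearest boundary edge runs (0.00, 0.00)→(16.00, 0.00); distance from the point to it = 5.02 mm. The point is inside the cross-section and 5.02 mm from the nearest boundary — more than the 1.6 mm shell width (2 × 0.8), so it's in the infill interior.

infill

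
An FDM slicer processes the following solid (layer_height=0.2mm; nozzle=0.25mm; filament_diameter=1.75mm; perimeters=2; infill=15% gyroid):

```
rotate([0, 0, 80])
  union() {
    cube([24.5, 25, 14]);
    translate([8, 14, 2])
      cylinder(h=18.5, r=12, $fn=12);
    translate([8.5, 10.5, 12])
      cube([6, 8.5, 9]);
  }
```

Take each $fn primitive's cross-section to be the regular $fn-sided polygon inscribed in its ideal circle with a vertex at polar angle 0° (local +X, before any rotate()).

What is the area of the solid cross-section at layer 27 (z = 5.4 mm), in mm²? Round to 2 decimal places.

660.31 mm²

At z = 5.4 mm: the 24.5×25 cube contributes its full rectangle (area 612.50 mm²); the cylinder at (8, 14): section is a regular 12-gon, circumradius r=12 (area = (12/2)·12.000²·sin(360°/12) = 432.00 mm²); the cube at (8.5, 10.5) is not intersected at this z (z outside [12, 21]); Merging all regions: the regions partially overlap — summed areas 1044.50 mm² minus the doubly-counted overlap 384.19 mm² gives 660.31 mm² — area = 660.31 mm²; (rotated 80° about Z; rotation is an isometry so areas/perimeters/island counts are preserved). Overall, the cross-section is a single solid region. Net area = 660.31 mm².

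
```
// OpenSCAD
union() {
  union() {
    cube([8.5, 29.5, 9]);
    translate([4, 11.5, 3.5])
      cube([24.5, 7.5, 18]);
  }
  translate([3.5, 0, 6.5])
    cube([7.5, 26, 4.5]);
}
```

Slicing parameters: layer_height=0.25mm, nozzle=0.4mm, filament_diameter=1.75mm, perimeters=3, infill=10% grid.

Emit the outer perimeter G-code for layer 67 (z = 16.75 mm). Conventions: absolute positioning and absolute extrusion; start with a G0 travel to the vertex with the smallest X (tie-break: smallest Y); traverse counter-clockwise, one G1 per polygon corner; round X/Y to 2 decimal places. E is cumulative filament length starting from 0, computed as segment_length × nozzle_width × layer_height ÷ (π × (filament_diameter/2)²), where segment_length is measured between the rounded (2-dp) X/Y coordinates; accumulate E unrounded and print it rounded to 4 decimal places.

At z = 16.75 mm: the cube is absent (z outside [0, 9]); the cube at (4, 11.5) is present — its section is the full 24.5×7.5 rectangle; Merging all regions: only the 24.5×7.5 cube at (4, 11.5) is present, so the union is just that shape — 1 connected region; the cube at (3.5, 0) is not intersected at this z (z outside [6.5, 11]); Taking the union: only that combined region is present, so the union is just that shape — 1 connected region. The outline is a single polygon with 4 vertices. Extrusion per mm of travel: 0.4 × 0.25 / (π × 0.875²) = 0.041575. Accumulating E over each segment gives final E = 2.6608.

G0 X4.00 Y11.50 Z16.75
G1 X28.50 Y11.50 E1.0186
G1 X28.50 Y19.00 E1.3304
G1 X4.00 Y19.00 E2.3490
G1 X4.00 Y11.50 E2.6608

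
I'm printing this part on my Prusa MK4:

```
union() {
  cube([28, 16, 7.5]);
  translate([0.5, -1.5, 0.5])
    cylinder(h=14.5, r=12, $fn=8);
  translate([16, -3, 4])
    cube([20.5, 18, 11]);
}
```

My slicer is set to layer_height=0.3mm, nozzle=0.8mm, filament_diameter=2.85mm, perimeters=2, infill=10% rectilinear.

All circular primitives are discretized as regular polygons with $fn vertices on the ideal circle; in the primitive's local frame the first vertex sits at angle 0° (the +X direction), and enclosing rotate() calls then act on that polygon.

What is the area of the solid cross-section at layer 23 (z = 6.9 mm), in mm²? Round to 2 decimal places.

954.81 mm²

At z = 6.9 mm: the 28×16 cube contributes its full rectangle (area 448.00 mm²); the r=12 cylinder at (0.5, -1.5) contributes a regular 8-gon of circumradius 12 (area = (8/2)·12.000²·sin(360°/8) = 407.29 mm²); the cube at (16, -3) is present — its section is the full 20.5×18 rectangle (area 369.00 mm²); Combining (union): the regions partially overlap — summed areas 1224.29 mm² minus the doubly-counted overlap 269.49 mm² gives 954.81 mm² — area = 954.81 mm². Overall, the cross-section is a single solid region. Net area = 954.81 mm².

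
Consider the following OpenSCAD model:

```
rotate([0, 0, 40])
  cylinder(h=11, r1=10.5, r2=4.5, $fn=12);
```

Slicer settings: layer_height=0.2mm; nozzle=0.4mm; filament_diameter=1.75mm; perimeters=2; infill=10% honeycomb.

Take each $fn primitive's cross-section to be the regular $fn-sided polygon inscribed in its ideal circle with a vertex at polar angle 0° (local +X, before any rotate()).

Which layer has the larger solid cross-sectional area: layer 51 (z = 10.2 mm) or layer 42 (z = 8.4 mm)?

Layer 51 (z = 10.2): the cone contributes a regular 12-gon of circumradius 4.936 (interpolated between r1=10.5 and r2=4.5 at t=0.927) (area = (12/2)·4.936²·sin(360°/12) = 73.10 mm²); (whole slice rotated 40° about Z — lengths, areas and connectivity unchanged). So its area = 73.10 mm². Layer 42 (z = 8.4): the cone (r1=10.5→r2=4.5) has section circumradius 5.918 here — a regular 12-gon (area = (12/2)·5.918²·sin(360°/12) = 105.07 mm²); (rotated 40° about Z; rotation is an isometry so areas/perimeters/island counts are preserved). So its area = 105.07 mm². Layer 42 is larger (105.07 vs 73.10 mm²).

layer 42 (z = 8.4 mm)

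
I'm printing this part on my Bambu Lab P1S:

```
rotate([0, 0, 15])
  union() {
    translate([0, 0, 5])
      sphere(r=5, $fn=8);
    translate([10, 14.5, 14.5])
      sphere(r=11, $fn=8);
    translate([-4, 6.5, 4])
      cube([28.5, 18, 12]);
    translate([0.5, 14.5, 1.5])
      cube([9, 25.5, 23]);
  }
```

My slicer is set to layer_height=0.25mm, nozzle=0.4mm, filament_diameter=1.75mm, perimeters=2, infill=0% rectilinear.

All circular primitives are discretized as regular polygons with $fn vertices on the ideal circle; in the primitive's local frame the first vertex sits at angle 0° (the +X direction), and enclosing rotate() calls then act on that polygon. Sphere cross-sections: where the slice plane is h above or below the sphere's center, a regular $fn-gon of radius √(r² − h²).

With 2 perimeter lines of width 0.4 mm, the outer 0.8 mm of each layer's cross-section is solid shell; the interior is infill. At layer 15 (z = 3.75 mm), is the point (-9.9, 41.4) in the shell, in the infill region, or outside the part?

outside

At z = 3.75 mm: the sphere: section is a regular 8-gon, circumradius = √(r²−h²) = √(5²−1.25²) = 4.841; the r=11 sphere at (10, 14.5) contributes a regular 8-gon of circumradius √(11²−10.75²) = 2.332; the cube at (-4, 6.5) does not reach this height (z outside [4, 16]); the cube at (0.5, 14.5) is present — its section is the full 9×25.5 rectangle; Merging all regions: the regions partially overlap (shared area 2.73 mm²), so overlapping operands fuse into one piece — 2 connected regions; (whole slice rotated 15° about Z — lengths, areas and connectivity unchanged). Overall, the cross-section has 2 separate islands. Undo the 15° rotation: the query point maps to (1.152, 42.552) in the un-rotated model frame. The nearest boundary edge runs (0.50, 40.00)→(9.50, 40.00); distance from the point to it = 2.55 mm. The point is not inside any of the regions above, so it lies outside the cross-section (2.55 mm from the nearest boundary).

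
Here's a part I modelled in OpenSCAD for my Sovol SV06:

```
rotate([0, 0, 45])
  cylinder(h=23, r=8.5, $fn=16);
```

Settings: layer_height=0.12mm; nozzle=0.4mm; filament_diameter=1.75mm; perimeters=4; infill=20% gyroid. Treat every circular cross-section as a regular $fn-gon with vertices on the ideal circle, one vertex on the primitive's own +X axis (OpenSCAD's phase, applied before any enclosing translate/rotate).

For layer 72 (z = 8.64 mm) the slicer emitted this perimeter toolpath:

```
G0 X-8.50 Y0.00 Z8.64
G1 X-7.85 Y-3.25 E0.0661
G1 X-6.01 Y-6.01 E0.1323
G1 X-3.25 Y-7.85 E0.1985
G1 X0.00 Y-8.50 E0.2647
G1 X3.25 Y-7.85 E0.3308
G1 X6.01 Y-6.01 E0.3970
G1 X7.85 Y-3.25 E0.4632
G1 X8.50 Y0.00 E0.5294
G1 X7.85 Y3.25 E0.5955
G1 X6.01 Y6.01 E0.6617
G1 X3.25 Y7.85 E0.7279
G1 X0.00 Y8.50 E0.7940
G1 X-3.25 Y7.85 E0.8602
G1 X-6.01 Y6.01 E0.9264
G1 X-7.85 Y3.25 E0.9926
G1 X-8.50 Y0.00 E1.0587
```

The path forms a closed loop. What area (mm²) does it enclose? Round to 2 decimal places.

Apply the shoelace formula to the sequence of (X, Y) vertices; enclosed area = 221.08 mm².

221.08 mm²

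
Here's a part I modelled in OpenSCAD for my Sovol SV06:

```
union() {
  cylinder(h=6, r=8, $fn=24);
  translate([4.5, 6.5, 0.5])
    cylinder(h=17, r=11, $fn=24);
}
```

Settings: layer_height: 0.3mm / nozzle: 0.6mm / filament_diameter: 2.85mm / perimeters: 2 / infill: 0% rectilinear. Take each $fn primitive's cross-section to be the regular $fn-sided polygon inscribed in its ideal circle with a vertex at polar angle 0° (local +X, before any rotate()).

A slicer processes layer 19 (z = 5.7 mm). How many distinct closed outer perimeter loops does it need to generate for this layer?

At z = 5.7 mm: the r=8 cylinder gives a regular 24-gon of circumradius 8 (constant along its height); the r=11 cylinder at (4.5, 6.5) gives a regular 24-gon of circumradius 11 (constant along its height); Combining (union): the regions partially overlap (shared area 130.74 mm²), so overlapping operands fuse into one piece — 1 connected region. The result has 1 disconnected region.

1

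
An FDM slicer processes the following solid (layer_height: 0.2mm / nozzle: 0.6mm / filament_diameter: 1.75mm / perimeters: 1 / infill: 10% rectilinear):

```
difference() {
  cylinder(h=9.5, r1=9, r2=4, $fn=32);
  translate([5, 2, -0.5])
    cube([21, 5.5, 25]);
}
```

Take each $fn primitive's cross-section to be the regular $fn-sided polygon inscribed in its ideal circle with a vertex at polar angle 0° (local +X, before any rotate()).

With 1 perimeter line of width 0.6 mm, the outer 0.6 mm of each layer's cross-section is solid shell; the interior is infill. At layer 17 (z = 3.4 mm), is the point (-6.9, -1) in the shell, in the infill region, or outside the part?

At z = 3.4 mm: the cone (r1=9→r2=4) has section circumradius 7.211 here — a regular 32-gon; the 21×5.5 cube at (5, 2) contributes its full rectangle; Taking the first minus the rest: starting from the cone, the 21×5.5 cube at (5, 2) partially overlaps it — only the 3.61 mm² overlap (of its 115.50 mm²) is removed, clipping the outline — 1 connected region. Overall, the cross-section is a single solid region. The nearest boundary edge runs (-7.07, -1.41)→(-7.21, 0.00); distance from the point to it = 0.21 mm. The point is inside the cross-section, 0.21 mm from the nearest boundary — within the 0.6 mm shell band (1 × 0.6).

shell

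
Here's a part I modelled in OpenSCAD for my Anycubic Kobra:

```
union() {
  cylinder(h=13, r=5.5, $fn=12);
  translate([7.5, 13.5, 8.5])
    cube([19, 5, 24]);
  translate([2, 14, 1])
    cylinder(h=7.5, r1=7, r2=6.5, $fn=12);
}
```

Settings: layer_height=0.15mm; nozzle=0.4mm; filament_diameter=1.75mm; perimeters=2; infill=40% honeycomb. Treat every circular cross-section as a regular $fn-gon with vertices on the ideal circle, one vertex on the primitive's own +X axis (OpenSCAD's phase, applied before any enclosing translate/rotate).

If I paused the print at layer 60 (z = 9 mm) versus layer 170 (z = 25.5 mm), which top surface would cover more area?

layer 60 (z = 9 mm)

Layer 60 (z = 9): the cylinder: section is a regular 12-gon, circumradius r=5.5 (area = (12/2)·5.500²·sin(360°/12) = 90.75 mm²); the cube at (7.5, 13.5) (footprint 19×5) is included at this height (area 95.00 mm²); the cone at (2, 14) is not intersected at this z (z outside [1, 8.5]); Merging all regions: the 2 present regions are separate (no shared area or edge), so areas and boundary lengths simply add and each stays a separate island — area = 185.75 mm². So its area = 185.75 mm². Layer 170 (z = 25.5): the cylinder does not reach this height (z outside [0, 13]); the cube at (7.5, 13.5) is present — its section is the full 19×5 rectangle (area 95.00 mm²); the cone at (2, 14) is absent (z outside [1, 8.5]); Taking the union: only the 19×5 cube at (7.5, 13.5) is present, so the union is just that shape — area = 95.00 mm². So its area = 95.00 mm². Layer 60 is larger (185.75 vs 95.00 mm²).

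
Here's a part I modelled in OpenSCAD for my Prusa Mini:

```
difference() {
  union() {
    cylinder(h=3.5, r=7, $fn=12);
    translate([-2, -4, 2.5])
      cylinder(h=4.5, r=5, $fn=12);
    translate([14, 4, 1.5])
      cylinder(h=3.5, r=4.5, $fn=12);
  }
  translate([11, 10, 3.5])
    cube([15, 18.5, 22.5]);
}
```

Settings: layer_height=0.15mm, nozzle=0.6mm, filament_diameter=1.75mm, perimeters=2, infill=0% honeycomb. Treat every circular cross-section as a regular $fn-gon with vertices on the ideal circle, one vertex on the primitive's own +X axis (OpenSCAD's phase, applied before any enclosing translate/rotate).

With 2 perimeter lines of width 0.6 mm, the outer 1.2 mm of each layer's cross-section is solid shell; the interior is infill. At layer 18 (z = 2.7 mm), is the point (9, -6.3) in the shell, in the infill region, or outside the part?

outside

At z = 2.7 mm: the r=7 cylinder contributes a regular 12-gon of circumradius 7; the r=5 cylinder at (-2, -4) contributes a regular 12-gon of circumradius 5; the cylinder at (14, 4): section is a regular 12-gon, circumradius r=4.5; Merging all regions: the regions partially overlap (shared area 54.42 mm²), so overlapping operands fuse into one piece — 2 connected regions; the cube at (11, 10) is absent (z outside [3.5, 26]); Taking the first minus the rest: none of the subtracted shapes is present at this height, so the result so far is unchanged — 2 connected regions. Overall, the cross-section has 2 separate islands. The nearest boundary edge runs (7.00, 0.00)→(6.06, -3.50); distance from the point to it = 4.06 mm. The point is not inside any of the regions above, so it lies outside the cross-section (4.06 mm from the nearest boundary).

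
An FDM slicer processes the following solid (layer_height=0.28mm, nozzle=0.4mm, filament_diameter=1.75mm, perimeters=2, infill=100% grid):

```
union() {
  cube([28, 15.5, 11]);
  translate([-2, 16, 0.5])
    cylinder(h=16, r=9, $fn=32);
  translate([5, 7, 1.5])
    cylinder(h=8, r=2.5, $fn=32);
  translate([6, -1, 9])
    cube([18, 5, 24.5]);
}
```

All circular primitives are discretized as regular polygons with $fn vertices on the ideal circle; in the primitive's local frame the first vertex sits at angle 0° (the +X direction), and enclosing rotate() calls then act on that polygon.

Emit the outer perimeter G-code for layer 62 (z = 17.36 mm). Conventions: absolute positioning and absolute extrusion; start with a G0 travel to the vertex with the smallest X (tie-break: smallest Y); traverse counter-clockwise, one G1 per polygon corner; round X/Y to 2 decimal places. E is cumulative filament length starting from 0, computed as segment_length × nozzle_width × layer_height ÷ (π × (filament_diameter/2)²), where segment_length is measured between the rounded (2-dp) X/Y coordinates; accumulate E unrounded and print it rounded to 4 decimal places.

At z = 17.36 mm: the cube does not reach this height (z outside [0, 11]); the cylinder at (-2, 16) does not reach this height (z outside [0.5, 16.5]); the cylinder at (5, 7) does not reach this height (z outside [1.5, 9.5]); the 18×5 cube at (6, -1) contributes its full rectangle; Merging all regions: only the 18×5 cube at (6, -1) is present, so the union is just that shape — 1 connected region. The outline is a single polygon with 4 vertices. Extrusion per mm of travel: 0.4 × 0.28 / (π × 0.875²) = 0.046564. Accumulating E over each segment gives final E = 2.1420.

G0 X6.00 Y-1.00 Z17.36
G1 X24.00 Y-1.00 E0.8382
G1 X24.00 Y4.00 E1.0710
G1 X6.00 Y4.00 E1.9091
G1 X6.00 Y-1.00 E2.1420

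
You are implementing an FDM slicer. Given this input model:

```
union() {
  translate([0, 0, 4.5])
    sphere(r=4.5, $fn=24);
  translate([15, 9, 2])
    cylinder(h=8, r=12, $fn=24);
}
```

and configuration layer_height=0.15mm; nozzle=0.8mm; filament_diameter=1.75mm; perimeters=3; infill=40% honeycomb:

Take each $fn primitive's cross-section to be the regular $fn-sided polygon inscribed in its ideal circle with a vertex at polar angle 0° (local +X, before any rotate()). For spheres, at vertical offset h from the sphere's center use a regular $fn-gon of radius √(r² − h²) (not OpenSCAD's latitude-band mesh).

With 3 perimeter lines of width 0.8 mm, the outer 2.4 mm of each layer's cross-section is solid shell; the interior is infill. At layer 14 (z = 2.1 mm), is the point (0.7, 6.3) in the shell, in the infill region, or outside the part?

outside

At z = 2.1 mm: the r=4.5 sphere slices to a regular 24-gon of circumradius 3.807 (√(r²−h²) with h=2.4 from center); the r=12 cylinder at (15, 9) gives a regular 24-gon of circumradius 12 (constant along its height); Merging all regions: the 2 present regions are separate (no shared area or edge), so areas and boundary lengths simply add and each stays a separate island — 2 connected regions. Overall, the cross-section has 2 separate islands. The nearest boundary edge runs (0.00, 3.81)→(0.99, 3.68); distance from the point to it = 2.56 mm. The point is not inside any of the regions above, so it lies outside the cross-section (2.56 mm from the nearest boundary).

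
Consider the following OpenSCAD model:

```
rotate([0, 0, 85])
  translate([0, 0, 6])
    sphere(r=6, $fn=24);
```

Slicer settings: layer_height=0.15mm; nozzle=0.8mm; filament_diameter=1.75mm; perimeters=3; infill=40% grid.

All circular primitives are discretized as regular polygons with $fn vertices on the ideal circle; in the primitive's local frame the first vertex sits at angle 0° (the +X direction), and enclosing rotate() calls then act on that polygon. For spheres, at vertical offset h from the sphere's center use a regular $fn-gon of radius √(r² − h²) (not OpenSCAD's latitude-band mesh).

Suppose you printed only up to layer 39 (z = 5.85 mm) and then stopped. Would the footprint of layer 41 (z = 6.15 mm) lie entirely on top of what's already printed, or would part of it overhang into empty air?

entirely on top

Compare the two slices. At z = 5.85: the r=6 sphere slices to a regular 24-gon of circumradius 5.998 (√(r²−h²) with h=0.15 from center) (area = (24/2)·5.998²·sin(360°/24) = 111.74 mm²); (rotated 85° about Z; rotation is an isometry so areas/perimeters/island counts are preserved). At z = 6.15: the r=6 sphere contributes a regular 24-gon of circumradius √(6²−0.15²) = 5.998 (area = (24/2)·5.998²·sin(360°/24) = 111.74 mm²); (whole slice rotated 85° about Z — lengths, areas and connectivity unchanged). Checking containment: the cross-section at z = 6.15 is a subset of the cross-section at z = 5.85.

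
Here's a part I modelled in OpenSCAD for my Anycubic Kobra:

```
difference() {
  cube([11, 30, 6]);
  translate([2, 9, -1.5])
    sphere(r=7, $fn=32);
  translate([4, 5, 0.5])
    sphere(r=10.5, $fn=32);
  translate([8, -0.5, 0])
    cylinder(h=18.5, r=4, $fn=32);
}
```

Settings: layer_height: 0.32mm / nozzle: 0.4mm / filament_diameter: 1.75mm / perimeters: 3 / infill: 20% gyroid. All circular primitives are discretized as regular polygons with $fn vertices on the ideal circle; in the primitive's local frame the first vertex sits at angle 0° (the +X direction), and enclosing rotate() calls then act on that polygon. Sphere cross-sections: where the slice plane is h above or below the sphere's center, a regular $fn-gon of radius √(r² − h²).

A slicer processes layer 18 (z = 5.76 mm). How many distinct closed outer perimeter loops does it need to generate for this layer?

At z = 5.76 mm: the 11×30 cube contributes its full rectangle; the sphere at (2, 9) is not intersected at this z (|z−center|=7.260 > r=7); the r=10.5 sphere at (4, 5) slices to a regular 32-gon of circumradius 9.087 (√(r²−h²) with h=5.26 from center); the r=4 cylinder at (8, -0.5) contributes a regular 32-gon of circumradius 4; After the difference (first − rest): starting from the 11×30 cube, the r=10.5 sphere at (4, 5) partially overlaps it — only the 146.38 mm² overlap (of its 257.78 mm²) is removed, clipping the outline; the r=4 cylinder at (8, -0.5) misses the remaining region (no effect) — 1 connected region. The result has 1 disconnected region.

1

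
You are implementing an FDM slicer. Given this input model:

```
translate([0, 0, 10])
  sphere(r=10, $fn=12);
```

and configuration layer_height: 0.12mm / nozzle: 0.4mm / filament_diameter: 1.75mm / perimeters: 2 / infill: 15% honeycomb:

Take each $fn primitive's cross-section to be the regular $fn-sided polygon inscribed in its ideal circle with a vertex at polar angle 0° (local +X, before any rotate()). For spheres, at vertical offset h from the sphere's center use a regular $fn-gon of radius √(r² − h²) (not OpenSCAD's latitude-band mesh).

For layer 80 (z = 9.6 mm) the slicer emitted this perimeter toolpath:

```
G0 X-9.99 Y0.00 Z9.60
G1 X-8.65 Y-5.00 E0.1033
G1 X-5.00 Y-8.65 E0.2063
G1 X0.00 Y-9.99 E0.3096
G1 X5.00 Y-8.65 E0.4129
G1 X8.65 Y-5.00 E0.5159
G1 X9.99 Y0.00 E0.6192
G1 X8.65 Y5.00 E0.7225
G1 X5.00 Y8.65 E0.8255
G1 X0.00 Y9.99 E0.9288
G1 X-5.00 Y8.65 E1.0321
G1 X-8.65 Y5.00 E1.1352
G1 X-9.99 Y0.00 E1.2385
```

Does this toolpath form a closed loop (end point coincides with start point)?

Start point (G0): (-9.99, 0.00). End point (last G1): the path returns to the start — closed.

yes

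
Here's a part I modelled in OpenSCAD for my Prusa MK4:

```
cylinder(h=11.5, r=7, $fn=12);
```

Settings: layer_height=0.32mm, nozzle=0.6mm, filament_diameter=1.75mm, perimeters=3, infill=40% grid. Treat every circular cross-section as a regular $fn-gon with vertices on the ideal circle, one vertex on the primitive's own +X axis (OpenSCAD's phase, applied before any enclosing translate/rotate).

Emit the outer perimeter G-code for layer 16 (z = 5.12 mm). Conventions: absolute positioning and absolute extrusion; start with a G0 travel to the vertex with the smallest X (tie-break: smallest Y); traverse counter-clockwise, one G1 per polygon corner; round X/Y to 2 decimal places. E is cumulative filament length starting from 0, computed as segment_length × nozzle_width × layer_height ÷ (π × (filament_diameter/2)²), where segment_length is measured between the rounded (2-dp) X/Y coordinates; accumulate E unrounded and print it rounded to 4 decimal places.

G0 X-7.00 Y0.00 Z5.12
G1 X-6.06 Y-3.50 E0.2893
G1 X-3.50 Y-6.06 E0.5783
G1 X0.00 Y-7.00 E0.8676
G1 X3.50 Y-6.06 E1.1569
G1 X6.06 Y-3.50 E1.4458
G1 X7.00 Y0.00 E1.7351
G1 X6.06 Y3.50 E2.0244
G1 X3.50 Y6.06 E2.3134
G1 X0.00 Y7.00 E2.6027
G1 X-3.50 Y6.06 E2.8920
G1 X-6.06 Y3.50 E3.1810
G1 X-7.00 Y0.00 E3.4703

At z = 5.12 mm: the r=7 cylinder gives a regular 12-gon of circumradius 7 (constant along its height). The outline is a single polygon with 12 vertices. Extrusion per mm of travel: 0.6 × 0.32 / (π × 0.875²) = 0.079824. Accumulating E over each segment gives final E = 3.4703.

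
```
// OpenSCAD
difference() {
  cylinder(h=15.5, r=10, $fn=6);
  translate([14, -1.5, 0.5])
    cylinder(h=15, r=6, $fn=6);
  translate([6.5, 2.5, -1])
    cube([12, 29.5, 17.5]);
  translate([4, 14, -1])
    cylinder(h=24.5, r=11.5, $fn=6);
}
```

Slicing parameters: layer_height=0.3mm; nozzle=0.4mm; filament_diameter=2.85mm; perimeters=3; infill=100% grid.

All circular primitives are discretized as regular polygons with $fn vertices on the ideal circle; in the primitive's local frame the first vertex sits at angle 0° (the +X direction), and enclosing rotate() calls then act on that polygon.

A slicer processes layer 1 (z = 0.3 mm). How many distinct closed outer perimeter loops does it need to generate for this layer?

At z = 0.3 mm: the r=10 cylinder gives a regular 6-gon of circumradius 10 (constant along its height); the cylinder at (14, -1.5) is not intersected at this z (z outside [0.5, 15.5]); the 12×29.5 cube at (6.5, 2.5) contributes its full rectangle; the cylinder at (4, 14): section is a regular 6-gon, circumradius r=11.5; Taking the first minus the rest: starting from the r=10 cylinder, the 12×29.5 cube at (6.5, 2.5) partially overlaps it — only the 3.66 mm² overlap (of its 354.00 mm²) is removed, clipping the outline; the r=11.5 cylinder at (4, 14) partially overlaps it — only the 42.32 mm² overlap (of its 343.60 mm²) is removed, clipping the outline — 1 connected region. The result has 1 disconnected region.

1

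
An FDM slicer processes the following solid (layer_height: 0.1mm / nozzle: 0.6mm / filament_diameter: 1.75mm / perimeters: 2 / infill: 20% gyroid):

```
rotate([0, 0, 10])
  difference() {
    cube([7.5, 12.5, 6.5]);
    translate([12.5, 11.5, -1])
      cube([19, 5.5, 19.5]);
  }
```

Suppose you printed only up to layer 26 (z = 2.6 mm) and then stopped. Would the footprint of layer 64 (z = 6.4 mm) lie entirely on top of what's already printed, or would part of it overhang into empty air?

entirely on top

Compare the two slices. At z = 2.6: the cube (footprint 7.5×12.5) is included at this height (area 93.75 mm²); the cube at (12.5, 11.5) (footprint 19×5.5) is included at this height (area 104.50 mm²); After the difference (first − rest): starting from the 7.5×12.5 cube (93.75 mm²), the 19×5.5 cube at (12.5, 11.5) misses the remaining region (no effect) — area = 93.75 mm²; (rotated 10° about Z; rotation is an isometry so areas/perimeters/island counts are preserved). At z = 6.4: the cube is present — its section is the full 7.5×12.5 rectangle (area 93.75 mm²); the 19×5.5 cube at (12.5, 11.5) contributes its full rectangle (area 104.50 mm²); Subtracting the remaining from the first: starting from the 7.5×12.5 cube (93.75 mm²), the 19×5.5 cube at (12.5, 11.5) misses the remaining region (no effect) — area = 93.75 mm²; (whole slice rotated 10° about Z — lengths, areas and connectivity unchanged). Checking containment: the cross-section at z = 6.4 is a subset of the cross-section at z = 2.6.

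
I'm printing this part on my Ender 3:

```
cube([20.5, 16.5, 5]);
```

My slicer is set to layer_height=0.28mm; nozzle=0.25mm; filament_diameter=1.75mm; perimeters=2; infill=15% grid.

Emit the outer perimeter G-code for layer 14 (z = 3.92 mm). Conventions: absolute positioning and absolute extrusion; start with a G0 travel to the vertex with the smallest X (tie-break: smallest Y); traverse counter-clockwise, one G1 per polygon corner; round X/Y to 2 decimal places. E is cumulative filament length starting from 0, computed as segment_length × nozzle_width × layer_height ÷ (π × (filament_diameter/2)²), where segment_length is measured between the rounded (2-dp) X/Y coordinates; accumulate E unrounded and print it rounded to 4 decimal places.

G0 X0.00 Y0.00 Z3.92
G1 X20.50 Y0.00 E0.5966
G1 X20.50 Y16.50 E1.0768
G1 X0.00 Y16.50 E1.6734
G1 X0.00 Y0.00 E2.1536

At z = 3.92 mm: the 20.5×16.5 cube contributes its full rectangle. The outline is a single polygon with 4 vertices. Extrusion per mm of travel: 0.25 × 0.28 / (π × 0.875²) = 0.029103. Accumulating E over each segment gives final E = 2.1536.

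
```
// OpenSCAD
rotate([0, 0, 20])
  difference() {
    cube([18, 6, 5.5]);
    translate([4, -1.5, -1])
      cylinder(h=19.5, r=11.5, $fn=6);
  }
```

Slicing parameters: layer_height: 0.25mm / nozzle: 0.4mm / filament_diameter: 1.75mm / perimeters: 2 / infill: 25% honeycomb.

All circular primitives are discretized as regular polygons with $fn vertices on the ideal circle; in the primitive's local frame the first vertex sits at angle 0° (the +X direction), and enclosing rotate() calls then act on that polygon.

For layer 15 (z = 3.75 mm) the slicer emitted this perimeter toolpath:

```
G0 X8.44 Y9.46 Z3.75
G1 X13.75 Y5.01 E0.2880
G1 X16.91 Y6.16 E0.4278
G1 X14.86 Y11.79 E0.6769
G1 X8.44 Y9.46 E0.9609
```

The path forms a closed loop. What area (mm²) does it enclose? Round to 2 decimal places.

Apply the shoelace formula to the sequence of (X, Y) vertices; enclosed area = 30.54 mm².

30.54 mm²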